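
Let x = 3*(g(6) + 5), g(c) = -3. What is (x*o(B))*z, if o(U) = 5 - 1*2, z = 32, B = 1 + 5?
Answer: 576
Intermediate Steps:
B = 6
o(U) = 3 (o(U) = 5 - 2 = 3)
x = 6 (x = 3*(-3 + 5) = 3*2 = 6)
(x*o(B))*z = (6*3)*32 = 18*32 = 576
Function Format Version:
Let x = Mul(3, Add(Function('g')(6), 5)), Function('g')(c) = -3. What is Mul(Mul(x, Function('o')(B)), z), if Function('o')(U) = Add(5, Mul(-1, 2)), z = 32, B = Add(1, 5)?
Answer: 576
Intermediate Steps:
B = 6
Function('o')(U) = 3 (Function('o')(U) = Add(5, -2) = 3)
x = 6 (x = Mul(3, Add(-3, 5)) = Mul(3, 2) = 6)
Mul(Mul(x, Function('o')(B)), z) = Mul(Mul(6, 3), 32) = Mul(18, 32) = 576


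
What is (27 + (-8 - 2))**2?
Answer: 289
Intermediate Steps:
(27 + (-8 - 2))**2 = (27 - 10)**2 = 17**2 = 289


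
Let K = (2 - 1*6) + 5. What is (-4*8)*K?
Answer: -32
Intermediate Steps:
K = 1 (K = (2 - 6) + 5 = -4 + 5 = 1)
(-4*8)*K = -4*8*1 = -32*1 = -32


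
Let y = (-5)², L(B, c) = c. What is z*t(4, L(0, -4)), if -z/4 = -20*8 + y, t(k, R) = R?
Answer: -2160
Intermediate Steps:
y = 25
z = 540 (z = -4*(-20*8 + 25) = -4*(-160 + 25) = -4*(-135) = 540)
z*t(4, L(0, -4)) = 540*(-4) = -2160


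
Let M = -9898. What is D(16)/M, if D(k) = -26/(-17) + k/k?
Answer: -43/168266 ≈ -0.00025555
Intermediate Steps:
D(k) = 43/17 (D(k) = -26*(-1/17) + 1 = 26/17 + 1 = 43/17)
D(16)/M = (43/17)/(-9898) = (43/17)*(-1/9898) = -43/168266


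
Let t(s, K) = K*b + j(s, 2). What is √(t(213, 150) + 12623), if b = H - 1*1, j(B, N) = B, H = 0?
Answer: √12686 ≈ 112.63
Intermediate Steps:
b = -1 (b = 0 - 1*1 = 0 - 1 = -1)
t(s, K) = s - K (t(s, K) = K*(-1) + s = -K + s = s - K)
√(t(213, 150) + 12623) = √((213 - 1*150) + 12623) = √((213 - 150) + 12623) = √(63 + 12623) = √12686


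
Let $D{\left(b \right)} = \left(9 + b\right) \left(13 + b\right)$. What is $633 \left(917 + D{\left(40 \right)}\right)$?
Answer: $2224362$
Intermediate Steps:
$633 \left(917 + D{\left(40 \right)}\right) = 633 \left(917 + \left(117 + 40^{2} + 22 \cdot 40\right)\right) = 633 \left(917 + \left(117 + 1600 + 880\right)\right) = 633 \left(917 + 2597\right) = 633 \cdot 3514 = 2224362$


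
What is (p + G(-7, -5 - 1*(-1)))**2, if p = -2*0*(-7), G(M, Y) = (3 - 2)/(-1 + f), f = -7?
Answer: 1/64 ≈ 0.015625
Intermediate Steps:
G(M, Y) = -1/8 (G(M, Y) = (3 - 2)/(-1 - 7) = 1/(-8) = 1*(-1/8) = -1/8)
p = 0 (p = 0*(-7) = 0)
(p + G(-7, -5 - 1*(-1)))**2 = (0 - 1/8)**2 = (-1/8)**2 = 1/64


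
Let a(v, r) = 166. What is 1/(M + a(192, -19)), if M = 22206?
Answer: 1/22372 ≈ 4.4699e-5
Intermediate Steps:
1/(M + a(192, -19)) = 1/(22206 + 166) = 1/22372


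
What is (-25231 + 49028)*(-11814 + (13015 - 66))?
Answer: 27009595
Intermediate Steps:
(-25231 + 49028)*(-11814 + (13015 - 66)) = 23797*(-11814 + 12949) = 23797*1135 = 27009595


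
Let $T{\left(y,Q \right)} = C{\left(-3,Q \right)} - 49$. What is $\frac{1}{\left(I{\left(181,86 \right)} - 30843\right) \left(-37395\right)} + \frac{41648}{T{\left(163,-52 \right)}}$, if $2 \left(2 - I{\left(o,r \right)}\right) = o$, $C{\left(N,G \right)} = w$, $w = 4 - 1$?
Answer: $- \frac{48173552013194}{53207438355} \approx -905.39$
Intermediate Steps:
$w = 3$
$C{\left(N,G \right)} = 3$
$I{\left(o,r \right)} = 2 - \frac{o}{2}$
$T{\left(y,Q \right)} = -46$ ($T{\left(y,Q \right)} = 3 - 49 = -46$)
$\frac{1}{\left(I{\left(181,86 \right)} - 30843\right) \left(-37395\right)} + \frac{41648}{T{\left(163,-52 \right)}} = \frac{1}{\left(\left(2 - \frac{181}{2}\right) - 30843\right) \left(-37395\right)} + \frac{41648}{-46} = \frac{1}{\left(2 - \frac{181}{2}\right) - 30843} \left(- \frac{1}{37395}\right) + 41648 \left(- \frac{1}{46}\right) = \frac{1}{- \frac{177}{2} - 30843} \left(- \frac{1}{37395}\right) - \frac{20824}{23} = \frac{1}{- \frac{61863}{2}} \left(- \frac{1}{37395}\right) - \frac{20824}{23} = \left(- \frac{2}{61863}\right) \left(- \frac{1}{37395}\right) - \frac{20824}{23} = \frac{2}{2313366885} - \frac{20824}{23} = - \frac{48173552013194}{53207438355}$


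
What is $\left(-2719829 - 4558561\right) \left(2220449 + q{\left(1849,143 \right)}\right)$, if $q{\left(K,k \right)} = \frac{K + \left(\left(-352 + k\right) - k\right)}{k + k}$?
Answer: $- \frac{2311070460861645}{143} \approx -1.6161 \cdot 10^{13}$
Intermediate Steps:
$q{\left(K,k \right)} = \frac{-352 + K}{2 k}$ ($q{\left(K,k \right)} = \frac{K - 352}{2 k} = \left(-352 + K\right) \frac{1}{2 k} = \frac{-352 + K}{2 k}$)
$\left(-2719829 - 4558561\right) \left(2220449 + q{\left(1849,143 \right)}\right) = \left(-2719829 - 4558561\right) \left(2220449 + \frac{-352 + 1849}{2 \cdot 143}\right) = - 7278390 \left(2220449 + \frac{1}{2} \cdot \frac{1}{143} \cdot 1497\right) = - 7278390 \left(2220449 + \frac{1497}{286}\right) = \left(-7278390\right) \frac{635049911}{286} = - \frac{2311070460861645}{143}$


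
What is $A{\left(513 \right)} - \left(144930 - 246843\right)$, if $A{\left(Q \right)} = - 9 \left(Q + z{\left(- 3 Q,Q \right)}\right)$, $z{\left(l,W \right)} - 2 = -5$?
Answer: $97323$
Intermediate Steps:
$z{\left(l,W \right)} = -3$ ($z{\left(l,W \right)} = 2 - 5 = -3$)
$A{\left(Q \right)} = 27 - 9 Q$ ($A{\left(Q \right)} = - 9 \left(Q - 3\right) = - 9 \left(-3 + Q\right) = 27 - 9 Q$)
$A{\left(513 \right)} - \left(144930 - 246843\right) = \left(27 - 4617\right) - \left(144930 - 246843\right) = -4590 - -101913 = -4590 + 101913 = 97323$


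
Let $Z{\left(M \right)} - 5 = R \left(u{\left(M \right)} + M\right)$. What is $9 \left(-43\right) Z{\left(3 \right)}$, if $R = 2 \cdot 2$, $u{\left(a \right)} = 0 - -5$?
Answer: $-14319$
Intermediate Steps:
$u{\left(a \right)} = 5$ ($u{\left(a \right)} = 0 + 5 = 5$)
$R = 4$
$Z{\left(M \right)} = 25 + 4 M$ ($Z{\left(M \right)} = 5 + 4 \left(5 + M\right) = 5 + \left(20 + 4 M\right) = 25 + 4 M$)
$9 \left(-43\right) Z{\left(3 \right)} = 9 \left(-43\right) \left(25 + 4 \cdot 3\right) = - 387 \left(25 + 12\right) = \left(-387\right) 37 = -14319$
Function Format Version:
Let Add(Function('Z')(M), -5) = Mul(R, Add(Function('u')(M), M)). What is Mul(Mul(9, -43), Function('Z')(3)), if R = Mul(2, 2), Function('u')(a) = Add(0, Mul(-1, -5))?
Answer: -14319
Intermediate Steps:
Function('u')(a) = 5 (Function('u')(a) = Add(0, 5) = 5)
R = 4
Function('Z')(M) = Add(25, Mul(4, M)) (Function('Z')(M) = Add(5, Mul(4, Add(5, M))) = Add(5, Add(20, Mul(4, M))) = Add(25, Mul(4, M)))
Mul(Mul(9, -43), Function('Z')(3)) = Mul(Mul(9, -43), Add(25, Mul(4, 3))) = Mul(-387, Add(25, 12)) = Mul(-387, 37) = -14319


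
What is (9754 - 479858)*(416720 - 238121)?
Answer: -83960104296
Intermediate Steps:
(9754 - 479858)*(416720 - 238121) = -470104*178599 = -83960104296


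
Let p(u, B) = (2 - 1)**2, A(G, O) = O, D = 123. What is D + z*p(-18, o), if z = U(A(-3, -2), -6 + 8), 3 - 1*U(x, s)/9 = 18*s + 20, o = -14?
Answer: -354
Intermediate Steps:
U(x, s) = -153 - 162*s (U(x, s) = 27 - 9*(18*s + 20) = 27 - 9*(20 + 18*s) = 27 + (-180 - 162*s) = -153 - 162*s)
p(u, B) = 1 (p(u, B) = 1**2 = 1)
z = -477 (z = -153 - 162*(-6 + 8) = -153 - 162*2 = -153 - 324 = -477)
D + z*p(-18, o) = 123 - 477*1 = 123 - 477 = -354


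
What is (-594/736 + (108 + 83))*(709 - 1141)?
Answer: -1889757/23 ≈ -82163.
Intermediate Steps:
(-594/736 + (108 + 83))*(709 - 1141) = (-594*1/736 + 191)*(-432) = (-297/368 + 191)*(-432) = (69991/368)*(-432) = -1889757/23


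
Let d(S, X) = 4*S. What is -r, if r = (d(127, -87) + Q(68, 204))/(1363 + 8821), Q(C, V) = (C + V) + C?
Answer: -106/1273 ≈ -0.083268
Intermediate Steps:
Q(C, V) = V + 2*C
r = 106/1273 (r = (4*127 + (204 + 2*68))/(1363 + 8821) = (508 + (204 + 136))/10184 = (508 + 340)*(1/10184) = 848*(1/10184) = 106/1273 ≈ 0.083268)
-r = -1*106/1273 = -106/1273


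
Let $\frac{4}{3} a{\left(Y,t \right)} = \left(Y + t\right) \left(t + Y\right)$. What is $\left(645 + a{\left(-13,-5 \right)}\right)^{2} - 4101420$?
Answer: $-3312876$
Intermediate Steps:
$a{\left(Y,t \right)} = \frac{3 \left(Y + t\right)^{2}}{4}$ ($a{\left(Y,t \right)} = \frac{3 \left(Y + t\right) \left(t + Y\right)}{4} = \frac{3 \left(Y + t\right) \left(Y + t\right)}{4} = \frac{3 \left(Y + t\right)^{2}}{4}$)
$\left(645 + a{\left(-13,-5 \right)}\right)^{2} - 4101420 = \left(645 + \frac{3 \left(-13 - 5\right)^{2}}{4}\right)^{2} - 4101420 = \left(645 + \frac{3 \left(-18\right)^{2}}{4}\right)^{2} - 4101420 = \left(645 + \frac{3}{4} \cdot 324\right)^{2} - 4101420 = \left(645 + 243\right)^{2} - 4101420 = 888^{2} - 4101420 = 788544 - 4101420 = -3312876$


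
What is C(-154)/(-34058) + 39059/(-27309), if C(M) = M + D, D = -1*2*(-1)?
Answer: -663060227/465044961 ≈ -1.4258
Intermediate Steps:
D = 2 (D = -2*(-1) = 2)
C(M) = 2 + M (C(M) = M + 2 = 2 + M)
C(-154)/(-34058) + 39059/(-27309) = (2 - 154)/(-34058) + 39059/(-27309) = -152*(-1/34058) + 39059*(-1/27309) = 76/17029 - 39059/27309 = -663060227/465044961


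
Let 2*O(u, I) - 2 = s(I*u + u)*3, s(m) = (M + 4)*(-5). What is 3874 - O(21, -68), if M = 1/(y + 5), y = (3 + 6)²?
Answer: 671331/172 ≈ 3903.1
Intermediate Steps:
y = 81 (y = 9² = 81)
M = 1/86 (M = 1/(81 + 5) = 1/86 ≈ 0.011628)
s(m) = -1725/86 (s(m) = (1/86 + 4)*(-5) = (345/86)*(-5) = -1725/86)
O(u, I) = -5003/172 (O(u, I) = 1 + (-1725/86*3)/2 = 1 + (½)*(-5175/86) = 1 - 5175/172 = -5003/172)
3874 - O(21, -68) = 3874 - 1*(-5003/172) = 3874 + 5003/172 = 671331/172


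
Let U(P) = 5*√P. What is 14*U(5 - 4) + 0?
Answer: 70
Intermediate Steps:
14*U(5 - 4) + 0 = 14*(5*√(5 - 4)) + 0 = 14*(5*√1) + 0 = 14*(5*1) + 0 = 14*5 + 0 = 70 + 0 = 70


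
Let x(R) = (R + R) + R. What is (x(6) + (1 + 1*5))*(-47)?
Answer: -1128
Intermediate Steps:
x(R) = 3*R (x(R) = 2*R + R = 3*R)
(x(6) + (1 + 1*5))*(-47) = (3*6 + (1 + 1*5))*(-47) = (18 + (1 + 5))*(-47) = (18 + 6)*(-47) = 24*(-47) = -1128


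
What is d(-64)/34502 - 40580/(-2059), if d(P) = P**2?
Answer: 704262412/35519809 ≈ 19.827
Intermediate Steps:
d(-64)/34502 - 40580/(-2059) = (-64)**2/34502 - 40580/(-2059) = 4096*(1/34502) - 40580*(-1/2059) = 2048/17251 + 40580/2059 = 704262412/35519809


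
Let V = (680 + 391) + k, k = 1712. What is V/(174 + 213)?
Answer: 2783/387 ≈ 7.1912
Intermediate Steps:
V = 2783 (V = (680 + 391) + 1712 = 1071 + 1712 = 2783)
V/(174 + 213) = 2783/(174 + 213) = 2783/387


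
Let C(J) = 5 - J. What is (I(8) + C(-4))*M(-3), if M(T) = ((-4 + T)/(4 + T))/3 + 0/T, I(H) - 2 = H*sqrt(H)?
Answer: -77/3 - 112*sqrt(2)/3 ≈ -78.464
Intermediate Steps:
I(H) = 2 + H**(3/2) (I(H) = 2 + H*sqrt(H) = 2 + H**(3/2))
M(T) = (-4 + T)/(3*(4 + T)) (M(T) = ((-4 + T)/(4 + T))*(1/3) + 0 = (-4 + T)/(3*(4 + T)) + 0 = (-4 + T)/(3*(4 + T)))
(I(8) + C(-4))*M(-3) = ((2 + 8**(3/2)) + (5 - 1*(-4)))*((-4 - 3)/(3*(4 - 3))) = ((2 + 16*sqrt(2)) + (5 + 4))*((1/3)*(-7)/1) = ((2 + 16*sqrt(2)) + 9)*((1/3)*1*(-7)) = (11 + 16*sqrt(2))*(-7/3) = -77/3 - 112*sqrt(2)/3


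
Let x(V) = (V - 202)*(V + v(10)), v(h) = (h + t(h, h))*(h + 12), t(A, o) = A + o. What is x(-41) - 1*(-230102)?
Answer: 79685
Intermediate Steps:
v(h) = 3*h*(12 + h) (v(h) = (h + (h + h))*(h + 12) = (h + 2*h)*(12 + h) = (3*h)*(12 + h) = 3*h*(12 + h))
x(V) = (-202 + V)*(660 + V) (x(V) = (V - 202)*(V + 3*10*(12 + 10)) = (-202 + V)*(V + 3*10*22) = (-202 + V)*(V + 660) = (-202 + V)*(660 + V))
x(-41) - 1*(-230102) = (-133320 + (-41)**2 + 458*(-41)) - 1*(-230102) = (-133320 + 1681 - 18778) + 230102 = -150417 + 230102 = 79685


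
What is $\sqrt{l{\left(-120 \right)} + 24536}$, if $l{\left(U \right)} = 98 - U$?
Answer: $\sqrt{24754} \approx 157.33$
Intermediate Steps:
$\sqrt{l{\left(-120 \right)} + 24536} = \sqrt{\left(98 - -120\right) + 24536} = \sqrt{\left(98 + 120\right) + 24536} = \sqrt{218 + 24536} = \sqrt{24754}$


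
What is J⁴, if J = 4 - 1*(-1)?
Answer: 625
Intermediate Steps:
J = 5 (J = 4 + 1 = 5)
J⁴ = 5⁴ = 625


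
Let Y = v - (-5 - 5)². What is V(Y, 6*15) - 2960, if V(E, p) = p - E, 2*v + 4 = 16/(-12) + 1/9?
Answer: -49813/18 ≈ -2767.4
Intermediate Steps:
v = -47/18 (v = -2 + (16/(-12) + 1/9)/2 = -2 + (16*(-1/12) + 1*(⅑))/2 = -2 + (-4/3 + ⅑)/2 = -2 + (½)*(-11/9) = -2 - 11/18 = -47/18 ≈ -2.6111)
Y = -1847/18 (Y = -47/18 - (-5 - 5)² = -47/18 - 1*(-10)² = -47/18 - 1*100 = -47/18 - 100 = -1847/18 ≈ -102.61)
V(Y, 6*15) - 2960 = (6*15 - 1*(-1847/18)) - 2960 = (90 + 1847/18) - 2960 = 3467/18 - 2960 = -49813/18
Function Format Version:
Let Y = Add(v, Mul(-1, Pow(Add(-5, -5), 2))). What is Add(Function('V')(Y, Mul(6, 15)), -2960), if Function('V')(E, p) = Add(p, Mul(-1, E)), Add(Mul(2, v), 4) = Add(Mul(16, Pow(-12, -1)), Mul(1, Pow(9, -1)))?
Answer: Rational(-49813, 18) ≈ -2767.4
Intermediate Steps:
v = Rational(-47, 18) (v = Add(-2, Mul(Rational(1, 2), Add(Mul(16, Pow(-12, -1)), Mul(1, Pow(9, -1))))) = Add(-2, Mul(Rational(1, 2), Add(Mul(16, Rational(-1, 12)), Mul(1, Rational(1, 9))))) = Add(-2, Mul(Rational(1, 2), Add(Rational(-4, 3), Rational(1, 9)))) = Add(-2, Mul(Rational(1, 2), Rational(-11, 9))) = Add(-2, Rational(-11, 18)) = Rational(-47, 18) ≈ -2.6111)
Y = Rational(-1847, 18) (Y = Add(Rational(-47, 18), Mul(-1, Pow(Add(-5, -5), 2))) = Add(Rational(-47, 18), Mul(-1, Pow(-10, 2))) = Add(Rational(-47, 18), Mul(-1, 100)) = Add(Rational(-47, 18), -100) = Rational(-1847, 18) ≈ -102.61)
Add(Function('V')(Y, Mul(6, 15)), -2960) = Add(Add(Mul(6, 15), Mul(-1, Rational(-1847, 18))), -2960) = Add(Add(90, Rational(1847, 18)), -2960) = Add(Rational(3467, 18), -2960) = Rational(-49813, 18)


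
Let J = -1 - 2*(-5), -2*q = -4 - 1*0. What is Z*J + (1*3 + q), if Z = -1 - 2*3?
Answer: -58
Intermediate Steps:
q = 2 (q = -(-4 - 1*0)/2 = -(-4 + 0)/2 = -½*(-4) = 2)
J = 9 (J = -1 + 10 = 9)
Z = -7 (Z = -1 - 6 = -7)
Z*J + (1*3 + q) = -7*9 + (1*3 + 2) = -63 + (3 + 2) = -63 + 5 = -58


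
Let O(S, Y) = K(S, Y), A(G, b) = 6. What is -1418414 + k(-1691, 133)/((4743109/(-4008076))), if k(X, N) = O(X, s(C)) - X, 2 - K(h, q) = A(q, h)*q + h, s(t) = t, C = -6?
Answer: -6741399829046/4743109 ≈ -1.4213e+6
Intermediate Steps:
K(h, q) = 2 - h - 6*q (K(h, q) = 2 - (6*q + h) = 2 - (h + 6*q) = 2 + (-h - 6*q) = 2 - h - 6*q)
O(S, Y) = 2 - S - 6*Y
k(X, N) = 38 - 2*X (k(X, N) = (2 - X - 6*(-6)) - X = (2 - X + 36) - X = (38 - X) - X = 38 - 2*X)
-1418414 + k(-1691, 133)/((4743109/(-4008076))) = -1418414 + (38 - 2*(-1691))/((4743109/(-4008076))) = -1418414 + (38 + 3382)/((4743109*(-1/4008076))) = -1418414 + 3420/(-4743109/4008076) = -1418414 + 3420*(-4008076/4743109) = -1418414 - 13707619920/4743109 = -6741399829046/4743109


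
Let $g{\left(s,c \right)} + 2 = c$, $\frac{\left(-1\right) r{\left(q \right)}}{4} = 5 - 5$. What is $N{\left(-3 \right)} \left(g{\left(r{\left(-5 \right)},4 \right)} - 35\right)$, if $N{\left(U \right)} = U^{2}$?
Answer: $-297$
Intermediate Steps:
$r{\left(q \right)} = 0$ ($r{\left(q \right)} = - 4 \left(5 - 5\right) = \left(-4\right) 0 = 0$)
$g{\left(s,c \right)} = -2 + c$
$N{\left(-3 \right)} \left(g{\left(r{\left(-5 \right)},4 \right)} - 35\right) = \left(-3\right)^{2} \left(\left(-2 + 4\right) - 35\right) = 9 \left(2 - 35\right) = 9 \left(-33\right) = -297$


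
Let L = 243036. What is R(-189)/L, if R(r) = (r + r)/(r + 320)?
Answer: -21/1768762 ≈ -1.1873e-5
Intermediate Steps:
R(r) = 2*r/(320 + r) (R(r) = (2*r)/(320 + r) = 2*r/(320 + r))
R(-189)/L = (2*(-189)/(320 - 189))/243036 = (2*(-189)/131)*(1/243036) = (2*(-189)*(1/131))*(1/243036) = -378/131*1/243036 = -21/1768762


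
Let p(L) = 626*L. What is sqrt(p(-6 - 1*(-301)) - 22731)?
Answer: sqrt(161939) ≈ 402.42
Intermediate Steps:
sqrt(p(-6 - 1*(-301)) - 22731) = sqrt(626*(-6 - 1*(-301)) - 22731) = sqrt(626*(-6 + 301) - 22731) = sqrt(626*295 - 22731) = sqrt(184670 - 22731) = sqrt(161939)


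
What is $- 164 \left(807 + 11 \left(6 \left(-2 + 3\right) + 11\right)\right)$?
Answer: $-163016$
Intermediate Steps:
$- 164 \left(807 + 11 \left(6 \left(-2 + 3\right) + 11\right)\right) = - 164 \left(807 + 11 \left(6 \cdot 1 + 11\right)\right) = - 164 \left(807 + 11 \left(6 + 11\right)\right) = - 164 \left(807 + 11 \cdot 17\right) = - 164 \left(807 + 187\right) = \left(-164\right) 994 = -163016$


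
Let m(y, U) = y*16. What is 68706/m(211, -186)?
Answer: 34353/1688 ≈ 20.351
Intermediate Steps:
m(y, U) = 16*y
68706/m(211, -186) = 68706/((16*211)) = 68706/3376 = 68706*(1/3376) = 34353/1688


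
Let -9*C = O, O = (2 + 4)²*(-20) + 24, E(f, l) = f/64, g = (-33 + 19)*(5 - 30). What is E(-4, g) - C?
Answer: -3715/48 ≈ -77.396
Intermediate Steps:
g = 350 (g = -14*(-25) = 350)
E(f, l) = f/64 (E(f, l) = f*(1/64) = f/64)
O = -696 (O = 6²*(-20) + 24 = 36*(-20) + 24 = -720 + 24 = -696)
C = 232/3 (C = -⅑*(-696) = 232/3 ≈ 77.333)
E(-4, g) - C = (1/64)*(-4) - 1*232/3 = -1/16 - 232/3 = -3715/48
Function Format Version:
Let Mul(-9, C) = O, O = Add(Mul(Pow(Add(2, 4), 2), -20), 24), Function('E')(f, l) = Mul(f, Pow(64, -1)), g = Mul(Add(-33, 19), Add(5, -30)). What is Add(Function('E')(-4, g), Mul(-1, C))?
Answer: Rational(-3715, 48) ≈ -77.396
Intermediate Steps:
g = 350 (g = Mul(-14, -25) = 350)
Function('E')(f, l) = Mul(Rational(1, 64), f) (Function('E')(f, l) = Mul(f, Rational(1, 64)) = Mul(Rational(1, 64), f))
O = -696 (O = Add(Mul(Pow(6, 2), -20), 24) = Add(Mul(36, -20), 24) = Add(-720, 24) = -696)
C = Rational(232, 3) (C = Mul(Rational(-1, 9), -696) = Rational(232, 3) ≈ 77.333)
Add(Function('E')(-4, g), Mul(-1, C)) = Add(Mul(Rational(1, 64), -4), Mul(-1, Rational(232, 3))) = Add(Rational(-1, 16), Rational(-232, 3)) = Rational(-3715, 48)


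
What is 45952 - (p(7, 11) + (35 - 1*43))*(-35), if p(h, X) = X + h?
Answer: 46302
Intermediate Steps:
45952 - (p(7, 11) + (35 - 1*43))*(-35) = 45952 - ((11 + 7) + (35 - 1*43))*(-35) = 45952 - (18 + (35 - 43))*(-35) = 45952 - (18 - 8)*(-35) = 45952 - 10*(-35) = 45952 - 1*(-350) = 45952 + 350 = 46302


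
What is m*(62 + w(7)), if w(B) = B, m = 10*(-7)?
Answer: -4830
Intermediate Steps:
m = -70
m*(62 + w(7)) = -70*(62 + 7) = -70*69 = -4830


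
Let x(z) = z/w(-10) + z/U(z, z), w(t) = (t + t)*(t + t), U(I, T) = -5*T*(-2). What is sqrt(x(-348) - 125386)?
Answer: I*sqrt(12538677)/10 ≈ 354.1*I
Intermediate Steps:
U(I, T) = 10*T
w(t) = 4*t**2 (w(t) = (2*t)*(2*t) = 4*t**2)
x(z) = 1/10 + z/400 (x(z) = z/((4*(-10)**2)) + z/((10*z)) = z/((4*100)) + z*(1/(10*z)) = z/400 + 1/10 = 1/10 + z/400)
sqrt(x(-348) - 125386) = sqrt((1/10 + (1/400)*(-348)) - 125386) = sqrt((1/10 - 87/100) - 125386) = sqrt(-77/100 - 125386) = sqrt(-12538677/100) = I*sqrt(12538677)/10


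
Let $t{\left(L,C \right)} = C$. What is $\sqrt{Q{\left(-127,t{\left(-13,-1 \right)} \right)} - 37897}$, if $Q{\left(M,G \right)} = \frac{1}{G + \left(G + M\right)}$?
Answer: $\frac{i \sqrt{630644106}}{129} \approx 194.67 i$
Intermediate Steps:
$Q{\left(M,G \right)} = \frac{1}{M + 2 G}$
$\sqrt{Q{\left(-127,t{\left(-13,-1 \right)} \right)} - 37897} = \sqrt{\frac{1}{-127 + 2 \left(-1\right)} - 37897} = \sqrt{\frac{1}{-127 - 2} - 37897} = \sqrt{\frac{1}{-129} - 37897} = \sqrt{- \frac{1}{129} - 37897} = \sqrt{- \frac{4888714}{129}} = \frac{i \sqrt{630644106}}{129}$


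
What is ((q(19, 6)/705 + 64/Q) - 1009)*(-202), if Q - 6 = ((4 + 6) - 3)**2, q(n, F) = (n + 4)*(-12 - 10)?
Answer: 1579910074/7755 ≈ 2.0373e+5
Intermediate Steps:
q(n, F) = -88 - 22*n (q(n, F) = (4 + n)*(-22) = -88 - 22*n)
Q = 55 (Q = 6 + ((4 + 6) - 3)**2 = 6 + (10 - 3)**2 = 6 + 7**2 = 6 + 49 = 55)
((q(19, 6)/705 + 64/Q) - 1009)*(-202) = (((-88 - 22*19)/705 + 64/55) - 1009)*(-202) = (((-88 - 418)*(1/705) + 64*(1/55)) - 1009)*(-202) = ((-506*1/705 + 64/55) - 1009)*(-202) = ((-506/705 + 64/55) - 1009)*(-202) = (3458/7755 - 1009)*(-202) = -7821337/7755*(-202) = 1579910074/7755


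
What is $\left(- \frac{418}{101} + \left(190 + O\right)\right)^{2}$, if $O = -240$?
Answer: $\frac{29899024}{10201} \approx 2931.0$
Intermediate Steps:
$\left(- \frac{418}{101} + \left(190 + O\right)\right)^{2} = \left(- \frac{418}{101} + \left(190 - 240\right)\right)^{2} = \left(\left(-418\right) \frac{1}{101} - 50\right)^{2} = \left(- \frac{418}{101} - 50\right)^{2} = \left(- \frac{5468}{101}\right)^{2} = \frac{29899024}{10201}$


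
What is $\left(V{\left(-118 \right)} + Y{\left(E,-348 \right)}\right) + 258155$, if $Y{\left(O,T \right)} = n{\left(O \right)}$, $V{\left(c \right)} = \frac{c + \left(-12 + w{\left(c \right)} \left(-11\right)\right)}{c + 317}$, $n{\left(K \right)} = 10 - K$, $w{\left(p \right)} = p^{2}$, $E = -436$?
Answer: $\frac{51308305}{199} \approx 2.5783 \cdot 10^{5}$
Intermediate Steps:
$V{\left(c \right)} = \frac{-12 + c - 11 c^{2}}{317 + c}$ ($V{\left(c \right)} = \frac{c + \left(-12 + c^{2} \left(-11\right)\right)}{c + 317} = \frac{c - \left(12 + 11 c^{2}\right)}{317 + c} = \frac{-12 + c - 11 c^{2}}{317 + c}$)
$Y{\left(O,T \right)} = 10 - O$
$\left(V{\left(-118 \right)} + Y{\left(E,-348 \right)}\right) + 258155 = \left(\frac{-12 - 118 - 11 \left(-118\right)^{2}}{317 - 118} + \left(10 - -436\right)\right) + 258155 = \left(\frac{-12 - 118 - 153164}{199} + \left(10 + 436\right)\right) + 258155 = \left(\frac{-12 - 118 - 153164}{199} + 446\right) + 258155 = \left(\frac{1}{199} \left(-153294\right) + 446\right) + 258155 = \left(- \frac{153294}{199} + 446\right) + 258155 = - \frac{64540}{199} + 258155 = \frac{51308305}{199}$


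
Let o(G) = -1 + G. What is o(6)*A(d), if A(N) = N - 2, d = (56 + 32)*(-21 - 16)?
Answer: -16290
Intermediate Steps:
d = -3256 (d = 88*(-37) = -3256)
A(N) = -2 + N
o(6)*A(d) = (-1 + 6)*(-2 - 3256) = 5*(-3258) = -16290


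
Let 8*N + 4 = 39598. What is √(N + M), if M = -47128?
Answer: I*√168715/2 ≈ 205.37*I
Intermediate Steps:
N = 19797/4 (N = -½ + (⅛)*39598 = -½ + 19799/4 = 19797/4 ≈ 4949.3)
√(N + M) = √(19797/4 - 47128) = √(-168715/4) = I*√168715/2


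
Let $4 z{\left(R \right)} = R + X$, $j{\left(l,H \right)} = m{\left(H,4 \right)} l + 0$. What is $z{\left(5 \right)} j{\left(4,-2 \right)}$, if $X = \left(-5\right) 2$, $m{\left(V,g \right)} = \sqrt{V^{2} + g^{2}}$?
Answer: $- 10 \sqrt{5} \approx -22.361$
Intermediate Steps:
$j{\left(l,H \right)} = l \sqrt{16 + H^{2}}$ ($j{\left(l,H \right)} = \sqrt{H^{2} + 4^{2}} l + 0 = \sqrt{H^{2} + 16} l + 0 = \sqrt{16 + H^{2}} l + 0 = l \sqrt{16 + H^{2}} + 0 = l \sqrt{16 + H^{2}}$)
$X = -10$
$z{\left(R \right)} = - \frac{5}{2} + \frac{R}{4}$ ($z{\left(R \right)} = \frac{R - 10}{4} = \frac{-10 + R}{4} = - \frac{5}{2} + \frac{R}{4}$)
$z{\left(5 \right)} j{\left(4,-2 \right)} = \left(- \frac{5}{2} + \frac{1}{4} \cdot 5\right) 4 \sqrt{16 + \left(-2\right)^{2}} = \left(- \frac{5}{2} + \frac{5}{4}\right) 4 \sqrt{16 + 4} = - \frac{5 \cdot 4 \sqrt{20}}{4} = - \frac{5 \cdot 4 \cdot 2 \sqrt{5}}{4} = - \frac{5 \cdot 8 \sqrt{5}}{4} = - 10 \sqrt{5}$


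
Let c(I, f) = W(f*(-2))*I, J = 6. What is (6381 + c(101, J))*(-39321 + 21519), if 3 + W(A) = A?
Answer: -86624532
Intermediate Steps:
W(A) = -3 + A
c(I, f) = I*(-3 - 2*f) (c(I, f) = (-3 + f*(-2))*I = (-3 - 2*f)*I = I*(-3 - 2*f))
(6381 + c(101, J))*(-39321 + 21519) = (6381 - 1*101*(3 + 2*6))*(-39321 + 21519) = (6381 - 1*101*(3 + 12))*(-17802) = (6381 - 1*101*15)*(-17802) = (6381 - 1515)*(-17802) = 4866*(-17802) = -86624532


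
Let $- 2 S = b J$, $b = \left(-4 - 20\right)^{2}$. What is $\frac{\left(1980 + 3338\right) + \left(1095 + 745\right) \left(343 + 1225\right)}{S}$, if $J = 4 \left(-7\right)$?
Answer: $\frac{1445219}{4032} \approx 358.44$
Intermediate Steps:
$J = -28$
$b = 576$ ($b = \left(-4 - 20\right)^{2} = \left(-24\right)^{2} = 576$)
$S = 8064$ ($S = - \frac{576 \left(-28\right)}{2} = \left(- \frac{1}{2}\right) \left(-16128\right) = 8064$)
$\frac{\left(1980 + 3338\right) + \left(1095 + 745\right) \left(343 + 1225\right)}{S} = \frac{\left(1980 + 3338\right) + \left(1095 + 745\right) \left(343 + 1225\right)}{8064} = \left(5318 + 1840 \cdot 1568\right) \frac{1}{8064} = \left(5318 + 2885120\right) \frac{1}{8064} = 2890438 \cdot \frac{1}{8064} = \frac{1445219}{4032}$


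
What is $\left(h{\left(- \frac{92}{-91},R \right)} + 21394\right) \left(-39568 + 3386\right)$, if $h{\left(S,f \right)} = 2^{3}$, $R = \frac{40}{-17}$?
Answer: $-774367164$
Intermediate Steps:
$R = - \frac{40}{17}$ ($R = 40 \left(- \frac{1}{17}\right) = - \frac{40}{17} \approx -2.3529$)
$h{\left(S,f \right)} = 8$
$\left(h{\left(- \frac{92}{-91},R \right)} + 21394\right) \left(-39568 + 3386\right) = \left(8 + 21394\right) \left(-39568 + 3386\right) = 21402 \left(-36182\right) = -774367164$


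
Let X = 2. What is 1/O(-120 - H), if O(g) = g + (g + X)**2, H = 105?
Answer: 1/49504 ≈ 2.0200e-5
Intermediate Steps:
O(g) = g + (2 + g)**2 (O(g) = g + (g + 2)**2 = g + (2 + g)**2)
1/O(-120 - H) = 1/((-120 - 1*105) + (2 + (-120 - 1*105))**2) = 1/((-120 - 105) + (2 + (-120 - 105))**2) = 1/(-225 + (2 - 225)**2) = 1/(-225 + (-223)**2) = 1/(-225 + 49729) = 1/49504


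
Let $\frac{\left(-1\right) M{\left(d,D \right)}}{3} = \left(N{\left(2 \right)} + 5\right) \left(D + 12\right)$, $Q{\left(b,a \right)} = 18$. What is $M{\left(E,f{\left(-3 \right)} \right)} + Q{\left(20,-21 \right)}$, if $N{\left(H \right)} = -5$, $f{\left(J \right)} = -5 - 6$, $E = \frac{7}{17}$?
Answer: $18$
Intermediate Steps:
$E = \frac{7}{17}$ ($E = 7 \cdot \frac{1}{17} = \frac{7}{17} \approx 0.41176$)
$f{\left(J \right)} = -11$ ($f{\left(J \right)} = -5 - 6 = -11$)
$M{\left(d,D \right)} = 0$ ($M{\left(d,D \right)} = - 3 \left(-5 + 5\right) \left(D + 12\right) = - 3 \cdot 0 \left(12 + D\right) = \left(-3\right) 0 = 0$)
$M{\left(E,f{\left(-3 \right)} \right)} + Q{\left(20,-21 \right)} = 0 + 18 = 18$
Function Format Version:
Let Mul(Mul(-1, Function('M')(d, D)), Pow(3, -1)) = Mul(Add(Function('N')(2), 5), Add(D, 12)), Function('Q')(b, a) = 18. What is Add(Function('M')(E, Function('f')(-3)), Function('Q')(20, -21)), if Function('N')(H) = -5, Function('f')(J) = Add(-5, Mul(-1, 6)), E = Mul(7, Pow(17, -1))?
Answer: 18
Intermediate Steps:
E = Rational(7, 17) (E = Mul(7, Rational(1, 17)) = Rational(7, 17) ≈ 0.41176)
Function('f')(J) = -11 (Function('f')(J) = Add(-5, -6) = -11)
Function('M')(d, D) = 0 (Function('M')(d, D) = Mul(-3, Mul(Add(-5, 5), Add(D, 12))) = Mul(-3, Mul(0, Add(12, D))) = Mul(-3, 0) = 0)
Add(Function('M')(E, Function('f')(-3)), Function('Q')(20, -21)) = Add(0, 18) = 18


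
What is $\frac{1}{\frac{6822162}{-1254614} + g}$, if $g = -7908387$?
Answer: $- \frac{627307}{4960989934890} \approx -1.2645 \cdot 10^{-7}$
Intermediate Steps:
$\frac{1}{\frac{6822162}{-1254614} + g} = \frac{1}{\frac{6822162}{-1254614} - 7908387} = \frac{1}{6822162 \left(- \frac{1}{1254614}\right) - 7908387} = \frac{1}{- \frac{3411081}{627307} - 7908387} = \frac{1}{- \frac{4960989934890}{627307}} = - \frac{627307}{4960989934890}$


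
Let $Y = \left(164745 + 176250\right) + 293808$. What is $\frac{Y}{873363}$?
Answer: $\frac{211601}{291121} \approx 0.72685$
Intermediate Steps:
$Y = 634803$ ($Y = 340995 + 293808 = 634803$)
$\frac{Y}{873363} = \frac{634803}{873363} = 634803 \cdot \frac{1}{873363} = \frac{211601}{291121}$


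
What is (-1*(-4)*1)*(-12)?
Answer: -48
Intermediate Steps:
(-1*(-4)*1)*(-12) = (4*1)*(-12) = 4*(-12) = -48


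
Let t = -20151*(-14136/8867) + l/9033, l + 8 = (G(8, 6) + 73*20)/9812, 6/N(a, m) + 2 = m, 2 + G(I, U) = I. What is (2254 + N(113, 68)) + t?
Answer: 13509327141637093/392949067566 ≈ 34379.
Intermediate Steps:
G(I, U) = -2 + I
N(a, m) = 6/(-2 + m)
l = -38515/4906 (l = -8 + ((-2 + 8) + 73*20)/9812 = -8 + (6 + 1460)*(1/9812) = -8 + 1466*(1/9812) = -8 + 733/4906 = -38515/4906 ≈ -7.8506)
t = 12623584220700823/392949067566 (t = -20151*(-14136/8867) - 38515/4906/9033 = -20151*(-14136*1/8867) - 38515/4906*1/9033 = -20151/(1/(-14136/8867)) - 38515/44315898 = -20151/(-8867/14136) - 38515/44315898 = -20151*(-14136/8867) - 38515/44315898 = 284854536/8867 - 38515/44315898 = 12623584220700823/392949067566 ≈ 32125.)
(2254 + N(113, 68)) + t = (2254 + 6/(-2 + 68)) + 12623584220700823/392949067566 = (2254 + 6/66) + 12623584220700823/392949067566 = (2254 + 6*(1/66)) + 12623584220700823/392949067566 = (2254 + 1/11) + 12623584220700823/392949067566 = 24795/11 + 12623584220700823/392949067566 = 13509327141637093/392949067566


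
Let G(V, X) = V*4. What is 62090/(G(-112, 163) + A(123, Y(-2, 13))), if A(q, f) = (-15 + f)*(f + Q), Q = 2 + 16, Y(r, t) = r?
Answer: -6209/72 ≈ -86.236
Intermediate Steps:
G(V, X) = 4*V
Q = 18
A(q, f) = (-15 + f)*(18 + f) (A(q, f) = (-15 + f)*(f + 18) = (-15 + f)*(18 + f))
62090/(G(-112, 163) + A(123, Y(-2, 13))) = 62090/(4*(-112) + (-270 + (-2)² + 3*(-2))) = 62090/(-448 + (-270 + 4 - 6)) = 62090/(-448 - 272) = 62090/(-720) = 62090*(-1/720) = -6209/72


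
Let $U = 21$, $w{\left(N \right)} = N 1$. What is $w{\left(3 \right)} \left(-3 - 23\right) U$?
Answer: $-1638$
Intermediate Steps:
$w{\left(N \right)} = N$
$w{\left(3 \right)} \left(-3 - 23\right) U = 3 \left(-3 - 23\right) 21 = 3 \left(-26\right) 21 = \left(-78\right) 21 = -1638$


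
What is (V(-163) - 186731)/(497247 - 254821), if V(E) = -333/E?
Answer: -15218410/19757719 ≈ -0.77025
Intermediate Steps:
(V(-163) - 186731)/(497247 - 254821) = (-333/(-163) - 186731)/(497247 - 254821) = (-333*(-1/163) - 186731)/242426 = (333/163 - 186731)*(1/242426) = -30436820/163*1/242426 = -15218410/19757719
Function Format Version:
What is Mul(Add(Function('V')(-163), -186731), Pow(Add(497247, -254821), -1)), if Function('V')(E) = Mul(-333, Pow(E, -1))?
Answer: Rational(-15218410, 19757719) ≈ -0.77025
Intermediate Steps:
Mul(Add(Function('V')(-163), -186731), Pow(Add(497247, -254821), -1)) = Mul(Add(Mul(-333, Pow(-163, -1)), -186731), Pow(Add(497247, -254821), -1)) = Mul(Add(Mul(-333, Rational(-1, 163)), -186731), Pow(242426, -1)) = Mul(Add(Rational(333, 163), -186731), Rational(1, 242426)) = Mul(Rational(-30436820, 163), Rational(1, 242426)) = Rational(-15218410, 19757719)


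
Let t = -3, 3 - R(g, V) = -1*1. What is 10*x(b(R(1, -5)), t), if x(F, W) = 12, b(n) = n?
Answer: 120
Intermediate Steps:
R(g, V) = 4 (R(g, V) = 3 - (-1) = 3 - 1*(-1) = 3 + 1 = 4)
10*x(b(R(1, -5)), t) = 10*12 = 120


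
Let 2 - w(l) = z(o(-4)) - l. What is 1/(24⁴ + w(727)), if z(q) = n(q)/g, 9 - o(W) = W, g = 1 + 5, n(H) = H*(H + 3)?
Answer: 3/997411 ≈ 3.0078e-6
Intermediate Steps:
n(H) = H*(3 + H)
g = 6
o(W) = 9 - W
z(q) = q*(3 + q)/6 (z(q) = (q*(3 + q))/6 = (q*(3 + q))*(⅙) = q*(3 + q)/6)
w(l) = -98/3 + l (w(l) = 2 - ((9 - 1*(-4))*(3 + (9 - 1*(-4)))/6 - l) = 2 - ((9 + 4)*(3 + (9 + 4))/6 - l) = 2 - ((⅙)*13*(3 + 13) - l) = 2 - ((⅙)*13*16 - l) = 2 - (104/3 - l) = 2 + (-104/3 + l) = -98/3 + l)
1/(24⁴ + w(727)) = 1/(24⁴ + (-98/3 + 727)) = 1/(331776 + 2083/3) = 1/(997411/3) = 3/997411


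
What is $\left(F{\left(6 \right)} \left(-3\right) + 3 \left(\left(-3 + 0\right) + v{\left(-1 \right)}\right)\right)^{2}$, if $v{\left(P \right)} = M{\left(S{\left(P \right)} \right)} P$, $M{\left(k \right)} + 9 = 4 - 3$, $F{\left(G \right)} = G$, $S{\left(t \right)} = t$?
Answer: $9$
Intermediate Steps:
$M{\left(k \right)} = -8$ ($M{\left(k \right)} = -9 + \left(4 - 3\right) = -9 + 1 = -8$)
$v{\left(P \right)} = - 8 P$
$\left(F{\left(6 \right)} \left(-3\right) + 3 \left(\left(-3 + 0\right) + v{\left(-1 \right)}\right)\right)^{2} = \left(6 \left(-3\right) + 3 \left(\left(-3 + 0\right) - -8\right)\right)^{2} = \left(-18 + 3 \left(-3 + 8\right)\right)^{2} = \left(-18 + 3 \cdot 5\right)^{2} = \left(-18 + 15\right)^{2} = \left(-3\right)^{2} = 9$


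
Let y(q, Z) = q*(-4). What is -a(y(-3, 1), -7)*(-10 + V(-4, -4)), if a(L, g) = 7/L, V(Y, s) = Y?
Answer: 49/6 ≈ 8.1667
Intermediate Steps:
y(q, Z) = -4*q
-a(y(-3, 1), -7)*(-10 + V(-4, -4)) = -7/((-4*(-3)))*(-10 - 4) = -7/12*(-14) = -7*(1/12)*(-14) = -7*(-14)/12 = -1*(-49/6) = 49/6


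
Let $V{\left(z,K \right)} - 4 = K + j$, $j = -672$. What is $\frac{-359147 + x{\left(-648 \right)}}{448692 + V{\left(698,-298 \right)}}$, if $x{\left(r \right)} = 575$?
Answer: $- \frac{59762}{74621} \approx -0.80087$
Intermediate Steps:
$V{\left(z,K \right)} = -668 + K$ ($V{\left(z,K \right)} = 4 + \left(K - 672\right) = 4 + \left(-672 + K\right) = -668 + K$)
$\frac{-359147 + x{\left(-648 \right)}}{448692 + V{\left(698,-298 \right)}} = \frac{-359147 + 575}{448692 - 966} = - \frac{358572}{448692 - 966} = - \frac{358572}{447726} = \left(-358572\right) \frac{1}{447726} = - \frac{59762}{74621}$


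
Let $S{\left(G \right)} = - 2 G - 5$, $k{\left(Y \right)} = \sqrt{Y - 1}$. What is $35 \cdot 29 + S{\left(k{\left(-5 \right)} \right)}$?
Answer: $1010 - 2 i \sqrt{6} \approx 1010.0 - 4.899 i$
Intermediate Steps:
$k{\left(Y \right)} = \sqrt{-1 + Y}$
$S{\left(G \right)} = -5 - 2 G$
$35 \cdot 29 + S{\left(k{\left(-5 \right)} \right)} = 35 \cdot 29 - \left(5 + 2 \sqrt{-1 - 5}\right) = 1015 - \left(5 + 2 \sqrt{-6}\right) = 1015 - \left(5 + 2 i \sqrt{6}\right) = 1010 - 2 i \sqrt{6}$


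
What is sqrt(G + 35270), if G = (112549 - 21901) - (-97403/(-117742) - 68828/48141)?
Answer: sqrt(449511096762169812684942)/1889405874 ≈ 354.85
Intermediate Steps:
G = 513816005867609/5668217622 (G = 90648 - (-97403*(-1/117742) - 68828*1/48141) = 90648 - (97403/117742 - 68828/48141) = 90648 - 1*(-3414868553/5668217622) = 90648 + 3414868553/5668217622 = 513816005867609/5668217622 ≈ 90649.)
sqrt(G + 35270) = sqrt(513816005867609/5668217622 + 35270) = sqrt(713734041395549/5668217622) = sqrt(449511096762169812684942)/1889405874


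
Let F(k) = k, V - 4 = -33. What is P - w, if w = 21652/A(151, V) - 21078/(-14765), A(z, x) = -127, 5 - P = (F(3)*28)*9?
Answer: -1091226531/1875155 ≈ -581.94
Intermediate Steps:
V = -29 (V = 4 - 33 = -29)
P = -751 (P = 5 - 3*28*9 = 5 - 84*9 = 5 - 1*756 = 5 - 756 = -751)
w = -317014874/1875155 (w = 21652/(-127) - 21078/(-14765) = 21652*(-1/127) - 21078*(-1/14765) = -21652/127 + 21078/14765 = -317014874/1875155 ≈ -169.06)
P - w = -751 - 1*(-317014874/1875155) = -751 + 317014874/1875155 = -1091226531/1875155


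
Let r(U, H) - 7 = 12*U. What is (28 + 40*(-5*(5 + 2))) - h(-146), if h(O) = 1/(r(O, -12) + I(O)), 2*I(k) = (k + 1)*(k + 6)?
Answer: -11531661/8405 ≈ -1372.0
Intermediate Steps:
r(U, H) = 7 + 12*U
I(k) = (1 + k)*(6 + k)/2 (I(k) = ((k + 1)*(k + 6))/2 = ((1 + k)*(6 + k))/2 = (1 + k)*(6 + k)/2)
h(O) = 1/(10 + O²/2 + 31*O/2) (h(O) = 1/((7 + 12*O) + (3 + O²/2 + 7*O/2)) = 1/(10 + O²/2 + 31*O/2))
(28 + 40*(-5*(5 + 2))) - h(-146) = (28 + 40*(-5*(5 + 2))) - 2/(20 + (-146)² + 31*(-146)) = (28 + 40*(-5*7)) - 2/(20 + 21316 - 4526) = (28 + 40*(-35)) - 2/16810 = (28 - 1400) - 2/16810 = -1372 - 1*1/8405 = -1372 - 1/8405 = -11531661/8405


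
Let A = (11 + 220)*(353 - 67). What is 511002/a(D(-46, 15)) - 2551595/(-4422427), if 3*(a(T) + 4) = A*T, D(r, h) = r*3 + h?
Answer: 2325830925298/5989536119585 ≈ 0.38832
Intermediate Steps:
A = 66066 (A = 231*286 = 66066)
D(r, h) = h + 3*r (D(r, h) = 3*r + h = h + 3*r)
a(T) = -4 + 22022*T (a(T) = -4 + (66066*T)/3 = -4 + 22022*T)
511002/a(D(-46, 15)) - 2551595/(-4422427) = 511002/(-4 + 22022*(15 + 3*(-46))) - 2551595/(-4422427) = 511002/(-4 + 22022*(15 - 138)) - 2551595*(-1/4422427) = 511002/(-4 + 22022*(-123)) + 2551595/4422427 = 511002/(-4 - 2708706) + 2551595/4422427 = 511002/(-2708710) + 2551595/4422427 = 511002*(-1/2708710) + 2551595/4422427 = -255501/1354355 + 2551595/4422427 = 2325830925298/5989536119585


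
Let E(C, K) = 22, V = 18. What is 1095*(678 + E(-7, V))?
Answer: 766500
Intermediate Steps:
1095*(678 + E(-7, V)) = 1095*(678 + 22) = 1095*700 = 766500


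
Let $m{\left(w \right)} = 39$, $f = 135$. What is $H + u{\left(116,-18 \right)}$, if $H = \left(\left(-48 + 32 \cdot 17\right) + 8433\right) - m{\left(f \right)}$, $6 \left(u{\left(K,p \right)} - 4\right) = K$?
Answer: $\frac{26740}{3} \approx 8913.3$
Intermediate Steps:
$u{\left(K,p \right)} = 4 + \frac{K}{6}$
$H = 8890$ ($H = \left(\left(-48 + 32 \cdot 17\right) + 8433\right) - 39 = \left(\left(-48 + 544\right) + 8433\right) - 39 = \left(496 + 8433\right) - 39 = 8929 - 39 = 8890$)
$H + u{\left(116,-18 \right)} = 8890 + \left(4 + \frac{1}{6} \cdot 116\right) = 8890 + \left(4 + \frac{58}{3}\right) = 8890 + \frac{70}{3} = \frac{26740}{3}$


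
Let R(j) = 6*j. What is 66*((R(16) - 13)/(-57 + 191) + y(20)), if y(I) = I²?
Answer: 1771539/67 ≈ 26441.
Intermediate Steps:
66*((R(16) - 13)/(-57 + 191) + y(20)) = 66*((6*16 - 13)/(-57 + 191) + 20²) = 66*((96 - 13)/134 + 400) = 66*(83*(1/134) + 400) = 66*(83/134 + 400) = 66*(53683/134) = 1771539/67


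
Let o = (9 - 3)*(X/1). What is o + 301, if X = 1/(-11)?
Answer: 3305/11 ≈ 300.45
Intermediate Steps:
X = -1/11 ≈ -0.090909
o = -6/11 (o = (9 - 3)*(-1/11/1) = 6*(-1/11*1) = 6*(-1/11) = -6/11 ≈ -0.54545)
o + 301 = -6/11 + 301 = 3305/11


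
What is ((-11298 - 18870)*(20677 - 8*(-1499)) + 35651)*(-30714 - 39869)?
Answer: 69561151628003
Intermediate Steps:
((-11298 - 18870)*(20677 - 8*(-1499)) + 35651)*(-30714 - 39869) = (-30168*(20677 + 11992) + 35651)*(-70583) = (-30168*32669 + 35651)*(-70583) = (-985558392 + 35651)*(-70583) = -985522741*(-70583) = 69561151628003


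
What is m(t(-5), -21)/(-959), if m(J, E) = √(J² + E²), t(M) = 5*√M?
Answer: -2*√79/959 ≈ -0.018536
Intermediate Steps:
m(J, E) = √(E² + J²)
m(t(-5), -21)/(-959) = √((-21)² + (5*√(-5))²)/(-959) = √(441 + (5*(I*√5))²)*(-1/959) = √(441 + (5*I*√5)²)*(-1/959) = √(441 - 125)*(-1/959) = √316*(-1/959) = (2*√79)*(-1/959) = -2*√79/959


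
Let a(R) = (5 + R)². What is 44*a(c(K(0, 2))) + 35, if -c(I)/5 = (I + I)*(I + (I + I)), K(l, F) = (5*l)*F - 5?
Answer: 24421135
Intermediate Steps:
K(l, F) = -5 + 5*F*l (K(l, F) = 5*F*l - 5 = -5 + 5*F*l)
c(I) = -30*I² (c(I) = -5*(I + I)*(I + (I + I)) = -5*2*I*(I + 2*I) = -5*2*I*3*I = -30*I²)
44*a(c(K(0, 2))) + 35 = 44*(5 - 30*(-5 + 5*2*0)²)² + 35 = 44*(5 - 30*(-5 + 0)²)² + 35 = 44*(5 - 30*(-5)²)² + 35 = 44*(5 - 30*25)² + 35 = 44*(5 - 750)² + 35 = 44*(-745)² + 35 = 44*555025 + 35 = 24421100 + 35 = 24421135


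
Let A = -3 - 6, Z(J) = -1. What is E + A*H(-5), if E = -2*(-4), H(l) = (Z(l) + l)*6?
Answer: 332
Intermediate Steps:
H(l) = -6 + 6*l (H(l) = (-1 + l)*6 = -6 + 6*l)
E = 8
A = -9
E + A*H(-5) = 8 - 9*(-6 + 6*(-5)) = 8 - 9*(-6 - 30) = 8 - 9*(-36) = 8 + 324 = 332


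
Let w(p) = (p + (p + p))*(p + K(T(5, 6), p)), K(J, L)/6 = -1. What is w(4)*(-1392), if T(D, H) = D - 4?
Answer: 33408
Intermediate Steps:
T(D, H) = -4 + D
K(J, L) = -6 (K(J, L) = 6*(-1) = -6)
w(p) = 3*p*(-6 + p) (w(p) = (p + (p + p))*(p - 6) = (p + 2*p)*(-6 + p) = (3*p)*(-6 + p) = 3*p*(-6 + p))
w(4)*(-1392) = (3*4*(-6 + 4))*(-1392) = (3*4*(-2))*(-1392) = -24*(-1392) = 33408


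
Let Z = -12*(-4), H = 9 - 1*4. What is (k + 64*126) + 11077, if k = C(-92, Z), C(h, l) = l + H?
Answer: 19194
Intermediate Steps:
H = 5 (H = 9 - 4 = 5)
Z = 48
C(h, l) = 5 + l (C(h, l) = l + 5 = 5 + l)
k = 53 (k = 5 + 48 = 53)
(k + 64*126) + 11077 = (53 + 64*126) + 11077 = (53 + 8064) + 11077 = 8117 + 11077 = 19194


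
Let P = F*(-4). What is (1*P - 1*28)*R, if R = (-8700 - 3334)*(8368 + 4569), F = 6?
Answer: 8095560616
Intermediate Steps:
P = -24 (P = 6*(-4) = -24)
R = -155683858 (R = -12034*12937 = -155683858)
(1*P - 1*28)*R = (1*(-24) - 1*28)*(-155683858) = (-24 - 28)*(-155683858) = -52*(-155683858) = 8095560616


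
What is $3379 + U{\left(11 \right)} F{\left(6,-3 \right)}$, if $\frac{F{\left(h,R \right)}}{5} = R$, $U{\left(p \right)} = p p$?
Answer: $1564$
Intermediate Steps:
$U{\left(p \right)} = p^{2}$
$F{\left(h,R \right)} = 5 R$
$3379 + U{\left(11 \right)} F{\left(6,-3 \right)} = 3379 + 11^{2} \cdot 5 \left(-3\right) = 3379 + 121 \left(-15\right) = 3379 - 1815 = 1564$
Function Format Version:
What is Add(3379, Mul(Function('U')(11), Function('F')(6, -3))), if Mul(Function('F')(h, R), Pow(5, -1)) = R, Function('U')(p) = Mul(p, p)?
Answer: 1564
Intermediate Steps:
Function('U')(p) = Pow(p, 2)
Function('F')(h, R) = Mul(5, R)
Add(3379, Mul(Function('U')(11), Function('F')(6, -3))) = Add(3379, Mul(Pow(11, 2), Mul(5, -3))) = Add(3379, Mul(121, -15)) = Add(3379, -1815) = 1564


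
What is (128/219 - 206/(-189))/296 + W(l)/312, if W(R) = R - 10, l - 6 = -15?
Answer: -2932771/53090856 ≈ -0.055241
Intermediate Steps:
l = -9 (l = 6 - 15 = -9)
W(R) = -10 + R
(128/219 - 206/(-189))/296 + W(l)/312 = (128/219 - 206/(-189))/296 + (-10 - 9)/312 = (128*(1/219) - 206*(-1/189))*(1/296) - 19*1/312 = (128/219 + 206/189)*(1/296) - 19/312 = (23102/13797)*(1/296) - 19/312 = 11551/2041956 - 19/312 = -2932771/53090856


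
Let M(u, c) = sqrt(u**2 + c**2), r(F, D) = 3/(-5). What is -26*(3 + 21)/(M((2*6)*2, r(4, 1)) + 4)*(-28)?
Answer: -1747200/14009 + 262080*sqrt(1601)/14009 ≈ 623.83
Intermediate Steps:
r(F, D) = -3/5 (r(F, D) = 3*(-1/5) = -3/5)
M(u, c) = sqrt(c**2 + u**2)
-26*(3 + 21)/(M((2*6)*2, r(4, 1)) + 4)*(-28) = -26*(3 + 21)/(sqrt((-3/5)**2 + ((2*6)*2)**2) + 4)*(-28) = -624/(sqrt(9/25 + (12*2)**2) + 4)*(-28) = -624/(sqrt(9/25 + 24**2) + 4)*(-28) = -624/(sqrt(9/25 + 576) + 4)*(-28) = -624/(sqrt(14409/25) + 4)*(-28) = -624/(3*sqrt(1601)/5 + 4)*(-28) = -624/(4 + 3*sqrt(1601)/5)*(-28) = 17472/(4 + 3*sqrt(1601)/5)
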